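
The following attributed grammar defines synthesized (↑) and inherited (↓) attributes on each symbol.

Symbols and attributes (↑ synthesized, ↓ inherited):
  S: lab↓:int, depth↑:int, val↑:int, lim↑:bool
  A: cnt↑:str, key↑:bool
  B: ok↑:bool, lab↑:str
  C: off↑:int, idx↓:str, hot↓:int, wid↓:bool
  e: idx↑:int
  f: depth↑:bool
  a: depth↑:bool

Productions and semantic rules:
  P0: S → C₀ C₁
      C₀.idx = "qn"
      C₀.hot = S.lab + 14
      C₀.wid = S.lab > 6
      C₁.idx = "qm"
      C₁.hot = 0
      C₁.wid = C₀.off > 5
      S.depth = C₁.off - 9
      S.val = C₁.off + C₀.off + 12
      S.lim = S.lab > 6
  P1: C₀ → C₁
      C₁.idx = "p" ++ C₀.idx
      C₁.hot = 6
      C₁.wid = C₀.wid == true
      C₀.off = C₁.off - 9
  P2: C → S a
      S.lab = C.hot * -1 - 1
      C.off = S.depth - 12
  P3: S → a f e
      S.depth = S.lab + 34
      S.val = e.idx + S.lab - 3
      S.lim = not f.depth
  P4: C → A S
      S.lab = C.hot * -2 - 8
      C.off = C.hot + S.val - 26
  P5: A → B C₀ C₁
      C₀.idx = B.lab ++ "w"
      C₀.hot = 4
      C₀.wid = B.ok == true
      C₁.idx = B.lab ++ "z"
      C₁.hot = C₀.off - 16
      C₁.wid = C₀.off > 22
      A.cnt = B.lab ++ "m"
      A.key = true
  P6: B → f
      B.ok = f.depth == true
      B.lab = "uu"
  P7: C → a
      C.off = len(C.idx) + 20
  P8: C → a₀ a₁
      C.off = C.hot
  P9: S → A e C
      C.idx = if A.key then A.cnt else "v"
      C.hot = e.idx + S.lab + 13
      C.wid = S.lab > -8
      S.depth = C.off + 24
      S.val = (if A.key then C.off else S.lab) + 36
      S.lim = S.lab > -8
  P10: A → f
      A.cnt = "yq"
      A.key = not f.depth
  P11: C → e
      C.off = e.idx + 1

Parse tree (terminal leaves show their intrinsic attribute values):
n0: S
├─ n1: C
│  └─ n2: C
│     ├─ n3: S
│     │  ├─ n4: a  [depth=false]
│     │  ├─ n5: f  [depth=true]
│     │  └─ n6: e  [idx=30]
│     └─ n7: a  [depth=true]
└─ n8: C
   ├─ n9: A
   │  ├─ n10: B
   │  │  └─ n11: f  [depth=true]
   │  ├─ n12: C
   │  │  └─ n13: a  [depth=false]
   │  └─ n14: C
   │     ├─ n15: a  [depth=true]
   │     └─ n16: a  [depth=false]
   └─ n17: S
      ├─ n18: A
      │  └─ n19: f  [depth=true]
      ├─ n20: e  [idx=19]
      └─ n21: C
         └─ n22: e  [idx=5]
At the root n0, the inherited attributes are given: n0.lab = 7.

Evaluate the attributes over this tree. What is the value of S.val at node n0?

20

1. n0.lab = 7  [given at root]
2. n1.idx = "qn"  ["qn"]
3. n1.hot = 21  [S.lab + 14]
4. n1.wid = true  [S.lab > 6]
5. n2.idx = "pqn"  ["p" ++ C₀.idx]
6. n2.hot = 6  [6]
7. n2.wid = true  [C₀.wid == true]
8. n3.lab = -7  [C.hot * -1 - 1]
9. n4.depth = false  [terminal]
10. n5.depth = true  [terminal]
11. n6.idx = 30  [terminal]
12. n3.depth = 27  [S.lab + 34]
13. n3.val = 20  [e.idx + S.lab - 3]
14. n3.lim = false  [not f.depth]
15. n7.depth = true  [terminal]
16. n2.off = 15  [S.depth - 12]
17. n1.off = 6  [C₁.off - 9]
18. n8.idx = "qm"  ["qm"]
19. n8.hot = 0  [0]
20. n8.wid = true  [C₀.off > 5]
21. n11.depth = true  [terminal]
22. n10.ok = true  [f.depth == true]
23. n10.lab = "uu"  ["uu"]
24. n12.idx = "uuw"  [B.lab ++ "w"]
25. n12.hot = 4  [4]
26. n12.wid = true  [B.ok == true]
27. n13.depth = false  [terminal]
28. n12.off = 23  [len(C.idx) + 20]
29. n14.idx = "uuz"  [B.lab ++ "z"]
30. n14.hot = 7  [C₀.off - 16]
31. n14.wid = true  [C₀.off > 22]
32. n15.depth = true  [terminal]
33. n16.depth = false  [terminal]
34. n14.off = 7  [C.hot]
35. n9.cnt = "uum"  [B.lab ++ "m"]
36. n9.key = true  [true]
37. n17.lab = -8  [C.hot * -2 - 8]
38. n19.depth = true  [terminal]
39. n18.cnt = "yq"  ["yq"]
40. n18.key = false  [not f.depth]
41. n20.idx = 19  [terminal]
42. n21.idx = "v"  [if A.key then A.cnt else "v"]
43. n21.hot = 24  [e.idx + S.lab + 13]
44. n21.wid = false  [S.lab > -8]
45. n22.idx = 5  [terminal]
46. n21.off = 6  [e.idx + 1]
47. n17.depth = 30  [C.off + 24]
48. n17.val = 28  [(if A.key then C.off else S.lab) + 36]
49. n17.lim = false  [S.lab > -8]
50. n8.off = 2  [C.hot + S.val - 26]
51. n0.depth = -7  [C₁.off - 9]
52. n0.val = 20  [C₁.off + C₀.off + 12]
53. n0.lim = true  [S.lab > 6]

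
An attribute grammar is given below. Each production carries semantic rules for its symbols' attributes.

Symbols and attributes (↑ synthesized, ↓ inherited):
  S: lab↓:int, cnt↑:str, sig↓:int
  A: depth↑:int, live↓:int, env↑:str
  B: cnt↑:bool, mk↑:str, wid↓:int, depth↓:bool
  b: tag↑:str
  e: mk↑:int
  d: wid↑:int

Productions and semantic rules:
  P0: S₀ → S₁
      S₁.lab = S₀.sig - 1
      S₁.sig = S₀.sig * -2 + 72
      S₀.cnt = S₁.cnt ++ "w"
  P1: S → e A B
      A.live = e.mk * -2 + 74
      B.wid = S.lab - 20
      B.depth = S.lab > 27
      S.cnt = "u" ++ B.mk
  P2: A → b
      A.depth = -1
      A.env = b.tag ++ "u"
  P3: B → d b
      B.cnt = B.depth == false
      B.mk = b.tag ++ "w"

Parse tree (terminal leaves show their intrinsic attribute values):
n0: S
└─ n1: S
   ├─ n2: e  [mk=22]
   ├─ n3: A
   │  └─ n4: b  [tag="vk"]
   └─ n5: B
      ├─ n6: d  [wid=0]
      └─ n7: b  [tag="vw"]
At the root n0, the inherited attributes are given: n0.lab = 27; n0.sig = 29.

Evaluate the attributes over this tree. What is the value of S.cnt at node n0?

"uvwww"

1. n0.lab = 27  [given at root]
2. n0.sig = 29  [given at root]
3. n1.lab = 28  [S₀.sig - 1]
4. n1.sig = 14  [S₀.sig * -2 + 72]
5. n2.mk = 22  [terminal]
6. n3.live = 30  [e.mk * -2 + 74]
7. n4.tag = "vk"  [terminal]
8. n3.depth = -1  [-1]
9. n3.env = "vku"  [b.tag ++ "u"]
10. n5.wid = 8  [S.lab - 20]
11. n5.depth = true  [S.lab > 27]
12. n6.wid = 0  [terminal]
13. n7.tag = "vw"  [terminal]
14. n5.cnt = false  [B.depth == false]
15. n5.mk = "vww"  [b.tag ++ "w"]
16. n1.cnt = "uvww"  ["u" ++ B.mk]
17. n0.cnt = "uvwww"  [S₁.cnt ++ "w"]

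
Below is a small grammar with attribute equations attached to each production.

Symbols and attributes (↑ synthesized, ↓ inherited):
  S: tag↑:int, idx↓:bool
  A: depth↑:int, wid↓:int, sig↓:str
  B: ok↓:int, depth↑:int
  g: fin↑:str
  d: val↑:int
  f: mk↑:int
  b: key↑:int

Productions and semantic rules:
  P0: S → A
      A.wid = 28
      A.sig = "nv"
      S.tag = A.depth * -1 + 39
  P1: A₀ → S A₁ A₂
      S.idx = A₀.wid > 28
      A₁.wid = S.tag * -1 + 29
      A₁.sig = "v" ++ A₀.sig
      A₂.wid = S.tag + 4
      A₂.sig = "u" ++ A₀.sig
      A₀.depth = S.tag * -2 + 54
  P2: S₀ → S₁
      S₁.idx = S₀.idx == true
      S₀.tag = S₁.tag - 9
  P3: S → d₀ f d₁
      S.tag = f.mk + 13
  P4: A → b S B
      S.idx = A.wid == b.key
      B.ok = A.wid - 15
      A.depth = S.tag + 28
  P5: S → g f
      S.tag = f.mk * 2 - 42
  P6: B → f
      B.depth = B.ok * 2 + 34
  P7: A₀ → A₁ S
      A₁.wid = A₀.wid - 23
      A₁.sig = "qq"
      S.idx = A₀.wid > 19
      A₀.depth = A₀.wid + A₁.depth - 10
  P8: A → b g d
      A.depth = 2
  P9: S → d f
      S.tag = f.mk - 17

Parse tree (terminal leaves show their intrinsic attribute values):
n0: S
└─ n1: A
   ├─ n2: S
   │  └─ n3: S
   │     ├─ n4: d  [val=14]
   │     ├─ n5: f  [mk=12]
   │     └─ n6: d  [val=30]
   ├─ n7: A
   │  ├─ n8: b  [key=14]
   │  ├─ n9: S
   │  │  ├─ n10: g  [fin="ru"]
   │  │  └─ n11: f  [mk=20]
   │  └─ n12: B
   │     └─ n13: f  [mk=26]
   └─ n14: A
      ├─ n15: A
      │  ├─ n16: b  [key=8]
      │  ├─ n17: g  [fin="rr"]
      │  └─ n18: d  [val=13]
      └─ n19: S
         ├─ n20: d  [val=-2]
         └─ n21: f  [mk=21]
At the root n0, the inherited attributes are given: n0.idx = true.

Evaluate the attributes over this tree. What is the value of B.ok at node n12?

-2

1. n0.idx = true  [given at root]
2. n1.wid = 28  [28]
3. n1.sig = "nv"  ["nv"]
4. n2.idx = false  [A₀.wid > 28]
5. n3.idx = false  [S₀.idx == true]
6. n4.val = 14  [terminal]
7. n5.mk = 12  [terminal]
8. n6.val = 30  [terminal]
9. n3.tag = 25  [f.mk + 13]
10. n2.tag = 16  [S₁.tag - 9]
11. n7.wid = 13  [S.tag * -1 + 29]
12. n7.sig = "vnv"  ["v" ++ A₀.sig]
13. n8.key = 14  [terminal]
14. n9.idx = false  [A.wid == b.key]
15. n10.fin = "ru"  [terminal]
16. n11.mk = 20  [terminal]
17. n9.tag = -2  [f.mk * 2 - 42]
18. n12.ok = -2  [A.wid - 15]
19. n13.mk = 26  [terminal]
20. n12.depth = 30  [B.ok * 2 + 34]
21. n7.depth = 26  [S.tag + 28]
22. n14.wid = 20  [S.tag + 4]
23. n14.sig = "unv"  ["u" ++ A₀.sig]
24. n15.wid = -3  [A₀.wid - 23]
25. n15.sig = "qq"  ["qq"]
26. n16.key = 8  [terminal]
27. n17.fin = "rr"  [terminal]
28. n18.val = 13  [terminal]
29. n15.depth = 2  [2]
30. n19.idx = true  [A₀.wid > 19]
31. n20.val = -2  [terminal]
32. n21.mk = 21  [terminal]
33. n19.tag = 4  [f.mk - 17]
34. n14.depth = 12  [A₀.wid + A₁.depth - 10]
35. n1.depth = 22  [S.tag * -2 + 54]
36. n0.tag = 17  [A.depth * -1 + 39]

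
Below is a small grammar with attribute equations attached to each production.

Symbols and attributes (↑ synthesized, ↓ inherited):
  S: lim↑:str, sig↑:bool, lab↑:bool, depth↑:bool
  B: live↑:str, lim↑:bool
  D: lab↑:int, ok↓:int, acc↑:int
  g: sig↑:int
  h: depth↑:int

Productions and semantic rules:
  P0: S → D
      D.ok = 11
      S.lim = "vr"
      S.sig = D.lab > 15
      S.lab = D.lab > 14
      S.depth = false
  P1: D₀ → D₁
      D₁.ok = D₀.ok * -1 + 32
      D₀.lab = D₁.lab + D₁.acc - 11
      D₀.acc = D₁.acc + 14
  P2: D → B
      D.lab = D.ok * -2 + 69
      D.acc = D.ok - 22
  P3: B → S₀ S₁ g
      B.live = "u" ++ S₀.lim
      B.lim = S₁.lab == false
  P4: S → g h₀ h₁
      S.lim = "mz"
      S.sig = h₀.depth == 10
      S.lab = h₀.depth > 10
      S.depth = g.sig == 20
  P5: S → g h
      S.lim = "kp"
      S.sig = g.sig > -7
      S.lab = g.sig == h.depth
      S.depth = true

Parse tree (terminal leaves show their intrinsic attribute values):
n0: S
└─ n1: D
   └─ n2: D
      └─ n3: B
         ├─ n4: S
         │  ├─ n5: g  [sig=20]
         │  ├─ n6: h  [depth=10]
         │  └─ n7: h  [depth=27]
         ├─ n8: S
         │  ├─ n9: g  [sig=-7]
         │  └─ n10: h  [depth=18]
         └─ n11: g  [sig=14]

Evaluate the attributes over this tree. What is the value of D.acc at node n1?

13

1. n1.ok = 11  [11]
2. n2.ok = 21  [D₀.ok * -1 + 32]
3. n5.sig = 20  [terminal]
4. n6.depth = 10  [terminal]
5. n7.depth = 27  [terminal]
6. n4.lim = "mz"  ["mz"]
7. n4.sig = true  [h₀.depth == 10]
8. n4.lab = false  [h₀.depth > 10]
9. n4.depth = true  [g.sig == 20]
10. n9.sig = -7  [terminal]
11. n10.depth = 18  [terminal]
12. n8.lim = "kp"  ["kp"]
13. n8.sig = false  [g.sig > -7]
14. n8.lab = false  [g.sig == h.depth]
15. n8.depth = true  [true]
16. n11.sig = 14  [terminal]
17. n3.live = "umz"  ["u" ++ S₀.lim]
18. n3.lim = true  [S₁.lab == false]
19. n2.lab = 27  [D.ok * -2 + 69]
20. n2.acc = -1  [D.ok - 22]
21. n1.lab = 15  [D₁.lab + D₁.acc - 11]
22. n1.acc = 13  [D₁.acc + 14]
23. n0.lim = "vr"  ["vr"]
24. n0.sig = false  [D.lab > 15]
25. n0.lab = true  [D.lab > 14]
26. n0.depth = false  [false]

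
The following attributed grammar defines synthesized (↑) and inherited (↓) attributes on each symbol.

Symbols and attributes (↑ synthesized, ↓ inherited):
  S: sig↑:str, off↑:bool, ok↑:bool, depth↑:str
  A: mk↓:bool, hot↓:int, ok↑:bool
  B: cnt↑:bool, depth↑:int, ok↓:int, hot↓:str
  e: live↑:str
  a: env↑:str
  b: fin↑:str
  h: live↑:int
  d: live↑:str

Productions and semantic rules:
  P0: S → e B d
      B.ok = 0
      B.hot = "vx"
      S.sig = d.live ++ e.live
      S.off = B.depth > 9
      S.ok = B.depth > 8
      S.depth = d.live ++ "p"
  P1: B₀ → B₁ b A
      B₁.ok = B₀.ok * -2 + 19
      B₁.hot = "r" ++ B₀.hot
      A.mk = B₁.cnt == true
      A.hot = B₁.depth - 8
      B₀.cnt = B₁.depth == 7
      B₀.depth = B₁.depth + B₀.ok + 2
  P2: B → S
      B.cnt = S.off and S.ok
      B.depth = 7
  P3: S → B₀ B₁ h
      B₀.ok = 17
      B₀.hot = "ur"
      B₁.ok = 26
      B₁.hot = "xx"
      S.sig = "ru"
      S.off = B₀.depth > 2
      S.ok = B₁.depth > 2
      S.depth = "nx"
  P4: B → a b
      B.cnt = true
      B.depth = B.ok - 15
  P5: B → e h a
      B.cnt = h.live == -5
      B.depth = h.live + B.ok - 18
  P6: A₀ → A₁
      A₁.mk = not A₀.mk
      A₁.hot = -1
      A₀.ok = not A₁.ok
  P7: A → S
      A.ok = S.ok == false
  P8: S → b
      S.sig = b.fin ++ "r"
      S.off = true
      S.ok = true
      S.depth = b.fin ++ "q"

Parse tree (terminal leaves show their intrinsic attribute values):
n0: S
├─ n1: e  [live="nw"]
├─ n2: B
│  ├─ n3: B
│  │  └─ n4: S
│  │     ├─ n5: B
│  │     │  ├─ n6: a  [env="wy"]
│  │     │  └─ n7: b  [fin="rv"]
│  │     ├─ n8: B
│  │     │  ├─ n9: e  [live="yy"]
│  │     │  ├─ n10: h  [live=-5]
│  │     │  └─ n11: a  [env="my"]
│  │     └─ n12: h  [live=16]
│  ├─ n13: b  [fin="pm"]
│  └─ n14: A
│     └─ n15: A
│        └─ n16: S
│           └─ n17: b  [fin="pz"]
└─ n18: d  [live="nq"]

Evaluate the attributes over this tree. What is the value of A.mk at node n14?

false

1. n1.live = "nw"  [terminal]
2. n2.ok = 0  [0]
3. n2.hot = "vx"  ["vx"]
4. n3.ok = 19  [B₀.ok * -2 + 19]
5. n3.hot = "rvx"  ["r" ++ B₀.hot]
6. n5.ok = 17  [17]
7. n5.hot = "ur"  ["ur"]
8. n6.env = "wy"  [terminal]
9. n7.fin = "rv"  [terminal]
10. n5.cnt = true  [true]
11. n5.depth = 2  [B.ok - 15]
12. n8.ok = 26  [26]
13. n8.hot = "xx"  ["xx"]
14. n9.live = "yy"  [terminal]
15. n10.live = -5  [terminal]
16. n11.env = "my"  [terminal]
17. n8.cnt = true  [h.live == -5]
18. n8.depth = 3  [h.live + B.ok - 18]
19. n12.live = 16  [terminal]
20. n4.sig = "ru"  ["ru"]
21. n4.off = false  [B₀.depth > 2]
22. n4.ok = true  [B₁.depth > 2]
23. n4.depth = "nx"  ["nx"]
24. n3.cnt = false  [S.off and S.ok]
25. n3.depth = 7  [7]
26. n13.fin = "pm"  [terminal]
27. n14.mk = false  [B₁.cnt == true]
28. n14.hot = -1  [B₁.depth - 8]
29. n15.mk = true  [not A₀.mk]
30. n15.hot = -1  [-1]
31. n17.fin = "pz"  [terminal]
32. n16.sig = "pzr"  [b.fin ++ "r"]
33. n16.off = true  [true]
34. n16.ok = true  [true]
35. n16.depth = "pzq"  [b.fin ++ "q"]
36. n15.ok = false  [S.ok == false]
37. n14.ok = true  [not A₁.ok]
38. n2.cnt = true  [B₁.depth == 7]
39. n2.depth = 9  [B₁.depth + B₀.ok + 2]
40. n18.live = "nq"  [terminal]
41. n0.sig = "nqnw"  [d.live ++ e.live]
42. n0.off = false  [B.depth > 9]
43. n0.ok = true  [B.depth > 8]
44. n0.depth = "nqp"  [d.live ++ "p"]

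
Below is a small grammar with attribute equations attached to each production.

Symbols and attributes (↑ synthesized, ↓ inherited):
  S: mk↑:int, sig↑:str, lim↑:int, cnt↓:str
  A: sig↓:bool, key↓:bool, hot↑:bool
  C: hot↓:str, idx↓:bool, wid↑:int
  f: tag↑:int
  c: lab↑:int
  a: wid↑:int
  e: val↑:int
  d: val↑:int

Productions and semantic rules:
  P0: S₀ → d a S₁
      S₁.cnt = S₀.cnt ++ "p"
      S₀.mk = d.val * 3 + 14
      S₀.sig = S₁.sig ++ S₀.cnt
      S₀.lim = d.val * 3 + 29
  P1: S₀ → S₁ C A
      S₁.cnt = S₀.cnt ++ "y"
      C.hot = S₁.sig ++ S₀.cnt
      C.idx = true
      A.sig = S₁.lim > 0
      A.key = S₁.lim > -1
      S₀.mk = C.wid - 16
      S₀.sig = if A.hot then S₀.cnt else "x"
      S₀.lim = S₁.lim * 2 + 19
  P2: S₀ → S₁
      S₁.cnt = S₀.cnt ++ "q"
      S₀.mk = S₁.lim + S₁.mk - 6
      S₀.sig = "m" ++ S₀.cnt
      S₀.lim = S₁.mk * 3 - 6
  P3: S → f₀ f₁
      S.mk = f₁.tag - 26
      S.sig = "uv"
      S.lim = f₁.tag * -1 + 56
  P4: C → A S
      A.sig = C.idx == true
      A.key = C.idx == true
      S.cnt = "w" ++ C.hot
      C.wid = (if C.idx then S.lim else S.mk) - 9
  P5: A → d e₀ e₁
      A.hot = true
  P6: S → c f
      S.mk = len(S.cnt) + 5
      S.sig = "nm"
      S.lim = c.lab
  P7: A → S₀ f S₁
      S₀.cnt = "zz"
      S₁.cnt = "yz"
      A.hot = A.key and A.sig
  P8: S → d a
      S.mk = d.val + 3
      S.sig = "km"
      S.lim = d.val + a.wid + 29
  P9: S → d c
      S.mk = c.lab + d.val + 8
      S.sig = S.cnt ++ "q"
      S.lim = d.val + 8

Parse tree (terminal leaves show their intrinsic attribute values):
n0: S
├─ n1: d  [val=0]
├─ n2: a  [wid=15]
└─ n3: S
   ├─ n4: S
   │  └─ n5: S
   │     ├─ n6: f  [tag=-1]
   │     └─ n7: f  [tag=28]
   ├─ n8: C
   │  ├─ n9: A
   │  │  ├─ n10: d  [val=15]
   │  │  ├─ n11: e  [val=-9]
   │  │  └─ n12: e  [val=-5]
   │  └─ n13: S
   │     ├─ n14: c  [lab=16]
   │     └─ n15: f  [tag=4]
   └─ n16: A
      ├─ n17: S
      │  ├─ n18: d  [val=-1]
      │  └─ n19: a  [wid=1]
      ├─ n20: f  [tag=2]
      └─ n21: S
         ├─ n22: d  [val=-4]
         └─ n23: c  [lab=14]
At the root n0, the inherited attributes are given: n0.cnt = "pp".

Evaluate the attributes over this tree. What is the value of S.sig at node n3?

"x"

1. n0.cnt = "pp"  [given at root]
2. n1.val = 0  [terminal]
3. n2.wid = 15  [terminal]
4. n3.cnt = "ppp"  [S₀.cnt ++ "p"]
5. n4.cnt = "pppy"  [S₀.cnt ++ "y"]
6. n5.cnt = "pppyq"  [S₀.cnt ++ "q"]
7. n6.tag = -1  [terminal]
8. n7.tag = 28  [terminal]
9. n5.mk = 2  [f₁.tag - 26]
10. n5.sig = "uv"  ["uv"]
11. n5.lim = 28  [f₁.tag * -1 + 56]
12. n4.mk = 24  [S₁.lim + S₁.mk - 6]
13. n4.sig = "mpppy"  ["m" ++ S₀.cnt]
14. n4.lim = 0  [S₁.mk * 3 - 6]
15. n8.hot = "mpppyppp"  [S₁.sig ++ S₀.cnt]
16. n8.idx = true  [true]
17. n9.sig = true  [C.idx == true]
18. n9.key = true  [C.idx == true]
19. n10.val = 15  [terminal]
20. n11.val = -9  [terminal]
21. n12.val = -5  [terminal]
22. n9.hot = true  [true]
23. n13.cnt = "wmpppyppp"  ["w" ++ C.hot]
24. n14.lab = 16  [terminal]
25. n15.tag = 4  [terminal]
26. n13.mk = 14  [len(S.cnt) + 5]
27. n13.sig = "nm"  ["nm"]
28. n13.lim = 16  [c.lab]
29. n8.wid = 7  [(if C.idx then S.lim else S.mk) - 9]
30. n16.sig = false  [S₁.lim > 0]
31. n16.key = true  [S₁.lim > -1]
32. n17.cnt = "zz"  ["zz"]
33. n18.val = -1  [terminal]
34. n19.wid = 1  [terminal]
35. n17.mk = 2  [d.val + 3]
36. n17.sig = "km"  ["km"]
37. n17.lim = 29  [d.val + a.wid + 29]
38. n20.tag = 2  [terminal]
39. n21.cnt = "yz"  ["yz"]
40. n22.val = -4  [terminal]
41. n23.lab = 14  [terminal]
42. n21.mk = 18  [c.lab + d.val + 8]
43. n21.sig = "yzq"  [S.cnt ++ "q"]
44. n21.lim = 4  [d.val + 8]
45. n16.hot = false  [A.key and A.sig]
46. n3.mk = -9  [C.wid - 16]
47. n3.sig = "x"  [if A.hot then S₀.cnt else "x"]
48. n3.lim = 19  [S₁.lim * 2 + 19]
49. n0.mk = 14  [d.val * 3 + 14]
50. n0.sig = "xpp"  [S₁.sig ++ S₀.cnt]
51. n0.lim = 29  [d.val * 3 + 29]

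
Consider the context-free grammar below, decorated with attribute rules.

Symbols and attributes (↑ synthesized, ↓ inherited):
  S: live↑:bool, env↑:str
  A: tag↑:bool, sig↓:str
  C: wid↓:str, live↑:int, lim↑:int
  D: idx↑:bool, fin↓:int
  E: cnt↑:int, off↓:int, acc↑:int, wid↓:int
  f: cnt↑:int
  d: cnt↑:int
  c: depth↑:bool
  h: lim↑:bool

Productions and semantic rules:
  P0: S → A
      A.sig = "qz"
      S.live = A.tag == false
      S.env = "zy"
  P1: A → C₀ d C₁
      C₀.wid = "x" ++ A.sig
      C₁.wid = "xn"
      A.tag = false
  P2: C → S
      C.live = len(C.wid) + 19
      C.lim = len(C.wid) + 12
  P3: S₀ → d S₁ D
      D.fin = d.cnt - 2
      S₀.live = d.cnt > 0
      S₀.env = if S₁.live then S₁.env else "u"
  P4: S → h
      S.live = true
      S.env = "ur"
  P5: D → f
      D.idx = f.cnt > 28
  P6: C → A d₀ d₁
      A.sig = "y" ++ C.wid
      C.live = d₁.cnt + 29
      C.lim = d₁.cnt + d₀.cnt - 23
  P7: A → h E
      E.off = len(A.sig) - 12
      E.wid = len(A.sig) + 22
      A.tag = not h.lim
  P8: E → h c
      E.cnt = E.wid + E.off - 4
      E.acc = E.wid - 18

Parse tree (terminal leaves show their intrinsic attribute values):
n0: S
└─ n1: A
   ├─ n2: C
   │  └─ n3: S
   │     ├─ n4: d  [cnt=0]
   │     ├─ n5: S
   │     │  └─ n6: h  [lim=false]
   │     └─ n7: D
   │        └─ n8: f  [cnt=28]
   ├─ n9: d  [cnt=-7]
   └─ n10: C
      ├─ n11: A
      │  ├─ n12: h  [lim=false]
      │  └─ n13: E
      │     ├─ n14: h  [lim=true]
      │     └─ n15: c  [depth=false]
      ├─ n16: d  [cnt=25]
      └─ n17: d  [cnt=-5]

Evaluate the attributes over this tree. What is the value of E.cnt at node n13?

12

1. n1.sig = "qz"  ["qz"]
2. n2.wid = "xqz"  ["x" ++ A.sig]
3. n4.cnt = 0  [terminal]
4. n6.lim = false  [terminal]
5. n5.live = true  [true]
6. n5.env = "ur"  ["ur"]
7. n7.fin = -2  [d.cnt - 2]
8. n8.cnt = 28  [terminal]
9. n7.idx = false  [f.cnt > 28]
10. n3.live = false  [d.cnt > 0]
11. n3.env = "ur"  [if S₁.live then S₁.env else "u"]
12. n2.live = 22  [len(C.wid) + 19]
13. n2.lim = 15  [len(C.wid) + 12]
14. n9.cnt = -7  [terminal]
15. n10.wid = "xn"  ["xn"]
16. n11.sig = "yxn"  ["y" ++ C.wid]
17. n12.lim = false  [terminal]
18. n13.off = -9  [len(A.sig) - 12]
19. n13.wid = 25  [len(A.sig) + 22]
20. n14.lim = true  [terminal]
21. n15.depth = false  [terminal]
22. n13.cnt = 12  [E.wid + E.off - 4]
23. n13.acc = 7  [E.wid - 18]
24. n11.tag = true  [not h.lim]
25. n16.cnt = 25  [terminal]
26. n17.cnt = -5  [terminal]
27. n10.live = 24  [d₁.cnt + 29]
28. n10.lim = -3  [d₁.cnt + d₀.cnt - 23]
29. n1.tag = false  [false]
30. n0.live = true  [A.tag == false]
31. n0.env = "zy"  ["zy"]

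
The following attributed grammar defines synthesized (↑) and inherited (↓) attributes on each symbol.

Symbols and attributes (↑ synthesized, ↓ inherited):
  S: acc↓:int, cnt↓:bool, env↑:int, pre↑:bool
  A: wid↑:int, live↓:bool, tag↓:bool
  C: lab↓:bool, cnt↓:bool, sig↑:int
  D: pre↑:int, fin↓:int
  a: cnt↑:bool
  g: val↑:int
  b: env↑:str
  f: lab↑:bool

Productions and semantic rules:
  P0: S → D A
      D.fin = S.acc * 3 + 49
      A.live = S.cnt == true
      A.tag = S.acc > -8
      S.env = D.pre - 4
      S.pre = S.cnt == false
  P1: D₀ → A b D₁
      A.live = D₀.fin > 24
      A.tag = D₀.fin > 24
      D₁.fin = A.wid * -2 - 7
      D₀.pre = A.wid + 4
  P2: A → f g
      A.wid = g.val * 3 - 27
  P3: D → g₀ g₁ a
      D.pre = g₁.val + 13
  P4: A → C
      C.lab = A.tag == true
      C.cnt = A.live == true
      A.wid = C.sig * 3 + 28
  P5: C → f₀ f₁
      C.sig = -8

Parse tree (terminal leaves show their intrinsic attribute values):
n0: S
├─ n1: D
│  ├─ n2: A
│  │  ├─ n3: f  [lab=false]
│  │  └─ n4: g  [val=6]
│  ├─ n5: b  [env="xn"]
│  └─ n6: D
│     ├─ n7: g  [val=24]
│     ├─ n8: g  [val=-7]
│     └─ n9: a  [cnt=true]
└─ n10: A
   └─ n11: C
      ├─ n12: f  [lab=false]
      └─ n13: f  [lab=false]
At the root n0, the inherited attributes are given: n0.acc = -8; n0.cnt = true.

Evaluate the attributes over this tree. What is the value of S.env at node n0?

1. n0.acc = -8  [given at root]
2. n0.cnt = true  [given at root]
3. n1.fin = 25  [S.acc * 3 + 49]
4. n2.live = true  [D₀.fin > 24]
5. n2.tag = true  [D₀.fin > 24]
6. n3.lab = false  [terminal]
7. n4.val = 6  [terminal]
8. n2.wid = -9  [g.val * 3 - 27]
9. n5.env = "xn"  [terminal]
10. n6.fin = 11  [A.wid * -2 - 7]
11. n7.val = 24  [terminal]
12. n8.val = -7  [terminal]
13. n9.cnt = true  [terminal]
14. n6.pre = 6  [g₁.val + 13]
15. n1.pre = -5  [A.wid + 4]
16. n10.live = true  [S.cnt == true]
17. n10.tag = false  [S.acc > -8]
18. n11.lab = false  [A.tag == true]
19. n11.cnt = true  [A.live == true]
20. n12.lab = false  [terminal]
21. n13.lab = false  [terminal]
22. n11.sig = -8  [-8]
23. n10.wid = 4  [C.sig * 3 + 28]
24. n0.env = -9  [D.pre - 4]
25. n0.pre = false  [S.cnt == false]

-9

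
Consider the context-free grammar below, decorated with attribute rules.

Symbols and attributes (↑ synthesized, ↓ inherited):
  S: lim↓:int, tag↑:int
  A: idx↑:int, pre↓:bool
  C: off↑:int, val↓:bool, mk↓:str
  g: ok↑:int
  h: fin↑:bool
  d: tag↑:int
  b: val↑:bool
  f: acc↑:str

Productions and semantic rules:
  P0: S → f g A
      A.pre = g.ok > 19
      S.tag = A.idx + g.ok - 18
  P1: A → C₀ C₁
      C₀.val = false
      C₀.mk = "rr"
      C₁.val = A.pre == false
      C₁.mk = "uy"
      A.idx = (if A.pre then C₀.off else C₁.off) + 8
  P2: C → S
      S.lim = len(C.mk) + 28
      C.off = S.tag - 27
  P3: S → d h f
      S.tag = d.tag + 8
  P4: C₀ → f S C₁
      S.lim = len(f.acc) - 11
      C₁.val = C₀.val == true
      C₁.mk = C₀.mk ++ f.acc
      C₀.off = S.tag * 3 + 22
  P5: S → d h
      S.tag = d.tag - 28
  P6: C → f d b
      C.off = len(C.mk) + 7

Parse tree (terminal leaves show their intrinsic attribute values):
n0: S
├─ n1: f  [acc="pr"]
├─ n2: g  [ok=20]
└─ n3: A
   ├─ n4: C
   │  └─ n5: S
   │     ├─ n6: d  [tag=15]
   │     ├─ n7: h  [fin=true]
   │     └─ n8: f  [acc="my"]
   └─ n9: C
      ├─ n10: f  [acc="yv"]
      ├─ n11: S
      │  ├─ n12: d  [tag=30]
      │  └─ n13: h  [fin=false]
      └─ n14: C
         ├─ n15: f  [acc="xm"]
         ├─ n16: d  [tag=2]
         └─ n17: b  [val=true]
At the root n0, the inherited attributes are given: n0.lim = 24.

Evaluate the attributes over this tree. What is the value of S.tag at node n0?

1. n0.lim = 24  [given at root]
2. n1.acc = "pr"  [terminal]
3. n2.ok = 20  [terminal]
4. n3.pre = true  [g.ok > 19]
5. n4.val = false  [false]
6. n4.mk = "rr"  ["rr"]
7. n5.lim = 30  [len(C.mk) + 28]
8. n6.tag = 15  [terminal]
9. n7.fin = true  [terminal]
10. n8.acc = "my"  [terminal]
11. n5.tag = 23  [d.tag + 8]
12. n4.off = -4  [S.tag - 27]
13. n9.val = false  [A.pre == false]
14. n9.mk = "uy"  ["uy"]
15. n10.acc = "yv"  [terminal]
16. n11.lim = -9  [len(f.acc) - 11]
17. n12.tag = 30  [terminal]
18. n13.fin = false  [terminal]
19. n11.tag = 2  [d.tag - 28]
20. n14.val = false  [C₀.val == true]
21. n14.mk = "uyyv"  [C₀.mk ++ f.acc]
22. n15.acc = "xm"  [terminal]
23. n16.tag = 2  [terminal]
24. n17.val = true  [terminal]
25. n14.off = 11  [len(C.mk) + 7]
26. n9.off = 28  [S.tag * 3 + 22]
27. n3.idx = 4  [(if A.pre then C₀.off else C₁.off) + 8]
28. n0.tag = 6  [A.idx + g.ok - 18]

6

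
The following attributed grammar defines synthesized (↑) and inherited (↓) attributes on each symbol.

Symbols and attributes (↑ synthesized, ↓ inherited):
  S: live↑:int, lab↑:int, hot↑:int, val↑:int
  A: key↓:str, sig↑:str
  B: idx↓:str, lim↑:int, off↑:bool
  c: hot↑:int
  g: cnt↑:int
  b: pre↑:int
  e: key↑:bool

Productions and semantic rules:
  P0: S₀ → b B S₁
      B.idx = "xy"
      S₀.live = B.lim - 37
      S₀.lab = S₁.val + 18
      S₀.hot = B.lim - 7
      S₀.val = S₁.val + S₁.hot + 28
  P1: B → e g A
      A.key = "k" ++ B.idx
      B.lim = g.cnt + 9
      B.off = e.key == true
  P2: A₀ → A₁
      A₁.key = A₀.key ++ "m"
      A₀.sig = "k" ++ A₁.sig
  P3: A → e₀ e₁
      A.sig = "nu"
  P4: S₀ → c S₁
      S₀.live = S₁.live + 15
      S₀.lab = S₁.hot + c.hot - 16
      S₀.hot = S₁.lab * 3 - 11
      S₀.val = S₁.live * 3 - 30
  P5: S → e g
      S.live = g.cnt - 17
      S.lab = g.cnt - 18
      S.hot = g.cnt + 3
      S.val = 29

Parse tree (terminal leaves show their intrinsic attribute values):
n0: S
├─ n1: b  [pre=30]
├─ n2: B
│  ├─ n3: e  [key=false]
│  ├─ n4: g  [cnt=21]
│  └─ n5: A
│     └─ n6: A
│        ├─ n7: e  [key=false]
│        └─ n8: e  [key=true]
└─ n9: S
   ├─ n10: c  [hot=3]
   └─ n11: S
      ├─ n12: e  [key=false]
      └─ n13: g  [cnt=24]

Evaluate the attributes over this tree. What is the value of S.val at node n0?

26

1. n1.pre = 30  [terminal]
2. n2.idx = "xy"  ["xy"]
3. n3.key = false  [terminal]
4. n4.cnt = 21  [terminal]
5. n5.key = "kxy"  ["k" ++ B.idx]
6. n6.key = "kxym"  [A₀.key ++ "m"]
7. n7.key = false  [terminal]
8. n8.key = true  [terminal]
9. n6.sig = "nu"  ["nu"]
10. n5.sig = "knu"  ["k" ++ A₁.sig]
11. n2.lim = 30  [g.cnt + 9]
12. n2.off = false  [e.key == true]
13. n10.hot = 3  [terminal]
14. n12.key = false  [terminal]
15. n13.cnt = 24  [terminal]
16. n11.live = 7  [g.cnt - 17]
17. n11.lab = 6  [g.cnt - 18]
18. n11.hot = 27  [g.cnt + 3]
19. n11.val = 29  [29]
20. n9.live = 22  [S₁.live + 15]
21. n9.lab = 14  [S₁.hot + c.hot - 16]
22. n9.hot = 7  [S₁.lab * 3 - 11]
23. n9.val = -9  [S₁.live * 3 - 30]
24. n0.live = -7  [B.lim - 37]
25. n0.lab = 9  [S₁.val + 18]
26. n0.hot = 23  [B.lim - 7]
27. n0.val = 26  [S₁.val + S₁.hot + 28]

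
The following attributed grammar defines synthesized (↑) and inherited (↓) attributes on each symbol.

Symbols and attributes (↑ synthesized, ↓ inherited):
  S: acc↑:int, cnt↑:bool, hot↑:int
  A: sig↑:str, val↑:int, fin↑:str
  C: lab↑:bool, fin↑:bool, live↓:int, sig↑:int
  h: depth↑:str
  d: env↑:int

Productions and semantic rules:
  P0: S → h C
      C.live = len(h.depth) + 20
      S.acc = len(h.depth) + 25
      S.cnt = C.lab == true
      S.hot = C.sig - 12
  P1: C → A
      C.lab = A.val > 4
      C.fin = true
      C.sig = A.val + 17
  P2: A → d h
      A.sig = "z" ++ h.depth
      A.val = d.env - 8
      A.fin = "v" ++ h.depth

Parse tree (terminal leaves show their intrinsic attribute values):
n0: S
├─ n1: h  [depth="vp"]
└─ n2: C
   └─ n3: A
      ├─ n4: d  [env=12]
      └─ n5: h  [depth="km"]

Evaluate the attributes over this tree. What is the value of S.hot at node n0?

9

1. n1.depth = "vp"  [terminal]
2. n2.live = 22  [len(h.depth) + 20]
3. n4.env = 12  [terminal]
4. n5.depth = "km"  [terminal]
5. n3.sig = "zkm"  ["z" ++ h.depth]
6. n3.val = 4  [d.env - 8]
7. n3.fin = "vkm"  ["v" ++ h.depth]
8. n2.lab = false  [A.val > 4]
9. n2.fin = true  [true]
10. n2.sig = 21  [A.val + 17]
11. n0.acc = 27  [len(h.depth) + 25]
12. n0.cnt = false  [C.lab == true]
13. n0.hot = 9  [C.sig - 12]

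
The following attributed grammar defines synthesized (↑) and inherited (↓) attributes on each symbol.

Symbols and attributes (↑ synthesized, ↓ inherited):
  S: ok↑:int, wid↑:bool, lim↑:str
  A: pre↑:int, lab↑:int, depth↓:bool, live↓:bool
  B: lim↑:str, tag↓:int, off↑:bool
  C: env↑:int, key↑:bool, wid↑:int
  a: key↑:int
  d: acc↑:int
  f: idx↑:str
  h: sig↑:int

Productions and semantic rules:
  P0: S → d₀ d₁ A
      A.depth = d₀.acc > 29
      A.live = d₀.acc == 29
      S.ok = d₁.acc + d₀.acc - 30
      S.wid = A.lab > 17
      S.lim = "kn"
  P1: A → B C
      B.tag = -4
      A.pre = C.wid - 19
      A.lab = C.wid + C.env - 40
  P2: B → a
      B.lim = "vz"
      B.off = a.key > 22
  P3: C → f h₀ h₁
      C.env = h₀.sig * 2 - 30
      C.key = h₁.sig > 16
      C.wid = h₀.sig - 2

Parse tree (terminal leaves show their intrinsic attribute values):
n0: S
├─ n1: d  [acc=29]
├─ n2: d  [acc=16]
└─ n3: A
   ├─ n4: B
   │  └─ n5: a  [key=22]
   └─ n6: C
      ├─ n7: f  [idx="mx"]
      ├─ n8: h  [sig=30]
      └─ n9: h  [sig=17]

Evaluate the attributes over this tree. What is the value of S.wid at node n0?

true

1. n1.acc = 29  [terminal]
2. n2.acc = 16  [terminal]
3. n3.depth = false  [d₀.acc > 29]
4. n3.live = true  [d₀.acc == 29]
5. n4.tag = -4  [-4]
6. n5.key = 22  [terminal]
7. n4.lim = "vz"  ["vz"]
8. n4.off = false  [a.key > 22]
9. n7.idx = "mx"  [terminal]
10. n8.sig = 30  [terminal]
11. n9.sig = 17  [terminal]
12. n6.env = 30  [h₀.sig * 2 - 30]
13. n6.key = true  [h₁.sig > 16]
14. n6.wid = 28  [h₀.sig - 2]
15. n3.pre = 9  [C.wid - 19]
16. n3.lab = 18  [C.wid + C.env - 40]
17. n0.ok = 15  [d₁.acc + d₀.acc - 30]
18. n0.wid = true  [A.lab > 17]
19. n0.lim = "kn"  ["kn"]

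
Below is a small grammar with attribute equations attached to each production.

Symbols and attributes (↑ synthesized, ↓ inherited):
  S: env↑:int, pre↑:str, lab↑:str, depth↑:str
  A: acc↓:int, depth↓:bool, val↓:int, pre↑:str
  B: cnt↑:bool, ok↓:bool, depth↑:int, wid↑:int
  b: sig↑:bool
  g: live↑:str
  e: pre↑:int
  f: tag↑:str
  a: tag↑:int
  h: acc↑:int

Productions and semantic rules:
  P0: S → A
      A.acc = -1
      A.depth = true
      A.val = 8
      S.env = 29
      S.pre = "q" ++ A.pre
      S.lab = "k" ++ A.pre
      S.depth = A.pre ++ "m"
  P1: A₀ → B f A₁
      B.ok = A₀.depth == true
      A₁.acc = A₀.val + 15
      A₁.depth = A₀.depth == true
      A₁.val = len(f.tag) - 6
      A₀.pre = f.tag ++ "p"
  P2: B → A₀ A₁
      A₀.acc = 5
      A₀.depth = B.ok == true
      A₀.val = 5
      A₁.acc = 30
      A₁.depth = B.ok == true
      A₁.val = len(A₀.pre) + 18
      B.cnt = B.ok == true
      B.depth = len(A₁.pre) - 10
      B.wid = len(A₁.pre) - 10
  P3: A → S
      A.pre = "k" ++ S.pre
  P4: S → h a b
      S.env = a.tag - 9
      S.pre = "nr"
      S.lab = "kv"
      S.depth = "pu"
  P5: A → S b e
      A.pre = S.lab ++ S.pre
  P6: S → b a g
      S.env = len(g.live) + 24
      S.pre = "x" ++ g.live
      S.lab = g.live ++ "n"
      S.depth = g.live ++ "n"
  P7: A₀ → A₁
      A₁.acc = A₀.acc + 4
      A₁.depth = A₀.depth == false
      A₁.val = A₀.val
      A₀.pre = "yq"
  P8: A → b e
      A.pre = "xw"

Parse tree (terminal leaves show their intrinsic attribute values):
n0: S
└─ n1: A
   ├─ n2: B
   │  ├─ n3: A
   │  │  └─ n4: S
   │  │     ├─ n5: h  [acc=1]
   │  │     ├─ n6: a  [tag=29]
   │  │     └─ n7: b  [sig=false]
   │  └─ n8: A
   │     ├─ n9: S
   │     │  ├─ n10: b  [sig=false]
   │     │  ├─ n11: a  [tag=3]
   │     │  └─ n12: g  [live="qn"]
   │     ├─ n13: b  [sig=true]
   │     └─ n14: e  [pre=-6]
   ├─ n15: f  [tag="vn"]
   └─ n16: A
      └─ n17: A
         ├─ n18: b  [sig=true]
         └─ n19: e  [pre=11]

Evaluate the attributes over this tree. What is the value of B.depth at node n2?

1. n1.acc = -1  [-1]
2. n1.depth = true  [true]
3. n1.val = 8  [8]
4. n2.ok = true  [A₀.depth == true]
5. n3.acc = 5  [5]
6. n3.depth = true  [B.ok == true]
7. n3.val = 5  [5]
8. n5.acc = 1  [terminal]
9. n6.tag = 29  [terminal]
10. n7.sig = false  [terminal]
11. n4.env = 20  [a.tag - 9]
12. n4.pre = "nr"  ["nr"]
13. n4.lab = "kv"  ["kv"]
14. n4.depth = "pu"  ["pu"]
15. n3.pre = "knr"  ["k" ++ S.pre]
16. n8.acc = 30  [30]
17. n8.depth = true  [B.ok == true]
18. n8.val = 21  [len(A₀.pre) + 18]
19. n10.sig = false  [terminal]
20. n11.tag = 3  [terminal]
21. n12.live = "qn"  [terminal]
22. n9.env = 26  [len(g.live) + 24]
23. n9.pre = "xqn"  ["x" ++ g.live]
24. n9.lab = "qnn"  [g.live ++ "n"]
25. n9.depth = "qnn"  [g.live ++ "n"]
26. n13.sig = true  [terminal]
27. n14.pre = -6  [terminal]
28. n8.pre = "qnnxqn"  [S.lab ++ S.pre]
29. n2.cnt = true  [B.ok == true]
30. n2.depth = -4  [len(A₁.pre) - 10]
31. n2.wid = -4  [len(A₁.pre) - 10]
32. n15.tag = "vn"  [terminal]
33. n16.acc = 23  [A₀.val + 15]
34. n16.depth = true  [A₀.depth == true]
35. n16.val = -4  [len(f.tag) - 6]
36. n17.acc = 27  [A₀.acc + 4]
37. n17.depth = false  [A₀.depth == false]
38. n17.val = -4  [A₀.val]
39. n18.sig = true  [terminal]
40. n19.pre = 11  [terminal]
41. n17.pre = "xw"  ["xw"]
42. n16.pre = "yq"  ["yq"]
43. n1.pre = "vnp"  [f.tag ++ "p"]
44. n0.env = 29  [29]
45. n0.pre = "qvnp"  ["q" ++ A.pre]
46. n0.lab = "kvnp"  ["k" ++ A.pre]
47. n0.depth = "vnpm"  [A.pre ++ "m"]

-4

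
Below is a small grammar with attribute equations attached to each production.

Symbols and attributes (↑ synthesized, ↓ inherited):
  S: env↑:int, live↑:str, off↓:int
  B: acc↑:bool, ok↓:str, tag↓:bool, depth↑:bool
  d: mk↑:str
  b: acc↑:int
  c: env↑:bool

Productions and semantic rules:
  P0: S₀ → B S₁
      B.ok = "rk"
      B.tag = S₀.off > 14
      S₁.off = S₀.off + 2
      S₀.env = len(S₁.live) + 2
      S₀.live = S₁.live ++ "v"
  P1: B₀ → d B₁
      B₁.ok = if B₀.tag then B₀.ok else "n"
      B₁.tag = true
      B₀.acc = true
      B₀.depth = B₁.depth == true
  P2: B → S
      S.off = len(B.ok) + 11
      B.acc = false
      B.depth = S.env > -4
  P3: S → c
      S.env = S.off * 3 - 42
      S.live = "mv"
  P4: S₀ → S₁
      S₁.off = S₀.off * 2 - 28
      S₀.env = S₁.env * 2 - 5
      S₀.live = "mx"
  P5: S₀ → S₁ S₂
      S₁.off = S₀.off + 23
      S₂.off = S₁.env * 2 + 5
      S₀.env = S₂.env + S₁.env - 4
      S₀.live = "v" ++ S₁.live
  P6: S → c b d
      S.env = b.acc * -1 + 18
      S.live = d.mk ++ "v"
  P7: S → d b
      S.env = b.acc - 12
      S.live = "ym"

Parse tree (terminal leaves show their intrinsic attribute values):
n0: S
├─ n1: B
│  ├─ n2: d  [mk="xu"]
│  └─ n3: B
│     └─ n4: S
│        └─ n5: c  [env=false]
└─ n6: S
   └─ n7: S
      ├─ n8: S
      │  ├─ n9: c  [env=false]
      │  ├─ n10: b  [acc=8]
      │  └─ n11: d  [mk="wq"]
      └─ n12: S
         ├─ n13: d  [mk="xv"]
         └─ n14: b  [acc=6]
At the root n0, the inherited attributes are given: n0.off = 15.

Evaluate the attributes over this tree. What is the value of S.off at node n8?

1. n0.off = 15  [given at root]
2. n1.ok = "rk"  ["rk"]
3. n1.tag = true  [S₀.off > 14]
4. n2.mk = "xu"  [terminal]
5. n3.ok = "rk"  [if B₀.tag then B₀.ok else "n"]
6. n3.tag = true  [true]
7. n4.off = 13  [len(B.ok) + 11]
8. n5.env = false  [terminal]
9. n4.env = -3  [S.off * 3 - 42]
10. n4.live = "mv"  ["mv"]
11. n3.acc = false  [false]
12. n3.depth = true  [S.env > -4]
13. n1.acc = true  [true]
14. n1.depth = true  [B₁.depth == true]
15. n6.off = 17  [S₀.off + 2]
16. n7.off = 6  [S₀.off * 2 - 28]
17. n8.off = 29  [S₀.off + 23]
18. n9.env = false  [terminal]
19. n10.acc = 8  [terminal]
20. n11.mk = "wq"  [terminal]
21. n8.env = 10  [b.acc * -1 + 18]
22. n8.live = "wqv"  [d.mk ++ "v"]
23. n12.off = 25  [S₁.env * 2 + 5]
24. n13.mk = "xv"  [terminal]
25. n14.acc = 6  [terminal]
26. n12.env = -6  [b.acc - 12]
27. n12.live = "ym"  ["ym"]
28. n7.env = 0  [S₂.env + S₁.env - 4]
29. n7.live = "vwqv"  ["v" ++ S₁.live]
30. n6.env = -5  [S₁.env * 2 - 5]
31. n6.live = "mx"  ["mx"]
32. n0.env = 4  [len(S₁.live) + 2]
33. n0.live = "mxv"  [S₁.live ++ "v"]

29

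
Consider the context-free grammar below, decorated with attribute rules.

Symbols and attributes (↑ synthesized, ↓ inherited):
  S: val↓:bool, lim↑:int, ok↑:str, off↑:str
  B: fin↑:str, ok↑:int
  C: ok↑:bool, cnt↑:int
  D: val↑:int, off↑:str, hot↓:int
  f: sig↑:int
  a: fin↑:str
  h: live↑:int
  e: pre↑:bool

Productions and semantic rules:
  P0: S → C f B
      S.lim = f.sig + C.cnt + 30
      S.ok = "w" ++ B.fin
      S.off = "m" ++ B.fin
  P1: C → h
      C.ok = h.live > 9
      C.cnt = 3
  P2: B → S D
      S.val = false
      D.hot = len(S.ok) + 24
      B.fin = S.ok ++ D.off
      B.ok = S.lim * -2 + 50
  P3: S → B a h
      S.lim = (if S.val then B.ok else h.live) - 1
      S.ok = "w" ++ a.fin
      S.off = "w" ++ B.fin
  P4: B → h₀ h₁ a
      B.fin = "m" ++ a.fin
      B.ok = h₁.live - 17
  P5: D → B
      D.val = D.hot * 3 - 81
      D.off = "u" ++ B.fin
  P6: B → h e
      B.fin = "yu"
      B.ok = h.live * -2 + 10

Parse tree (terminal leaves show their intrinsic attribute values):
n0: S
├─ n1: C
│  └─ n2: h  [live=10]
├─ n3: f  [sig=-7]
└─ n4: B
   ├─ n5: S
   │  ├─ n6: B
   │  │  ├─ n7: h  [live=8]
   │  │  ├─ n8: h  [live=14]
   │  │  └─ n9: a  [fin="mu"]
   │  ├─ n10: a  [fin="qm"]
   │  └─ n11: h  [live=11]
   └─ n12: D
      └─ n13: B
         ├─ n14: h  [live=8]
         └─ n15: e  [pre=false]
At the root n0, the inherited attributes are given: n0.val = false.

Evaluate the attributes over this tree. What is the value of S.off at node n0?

1. n0.val = false  [given at root]
2. n2.live = 10  [terminal]
3. n1.ok = true  [h.live > 9]
4. n1.cnt = 3  [3]
5. n3.sig = -7  [terminal]
6. n5.val = false  [false]
7. n7.live = 8  [terminal]
8. n8.live = 14  [terminal]
9. n9.fin = "mu"  [terminal]
10. n6.fin = "mmu"  ["m" ++ a.fin]
11. n6.ok = -3  [h₁.live - 17]
12. n10.fin = "qm"  [terminal]
13. n11.live = 11  [terminal]
14. n5.lim = 10  [(if S.val then B.ok else h.live) - 1]
15. n5.ok = "wqm"  ["w" ++ a.fin]
16. n5.off = "wmmu"  ["w" ++ B.fin]
17. n12.hot = 27  [len(S.ok) + 24]
18. n14.live = 8  [terminal]
19. n15.pre = false  [terminal]
20. n13.fin = "yu"  ["yu"]
21. n13.ok = -6  [h.live * -2 + 10]
22. n12.val = 0  [D.hot * 3 - 81]
23. n12.off = "uyu"  ["u" ++ B.fin]
24. n4.fin = "wqmuyu"  [S.ok ++ D.off]
25. n4.ok = 30  [S.lim * -2 + 50]
26. n0.lim = 26  [f.sig + C.cnt + 30]
27. n0.ok = "wwqmuyu"  ["w" ++ B.fin]
28. n0.off = "mwqmuyu"  ["m" ++ B.fin]

"mwqmuyu"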